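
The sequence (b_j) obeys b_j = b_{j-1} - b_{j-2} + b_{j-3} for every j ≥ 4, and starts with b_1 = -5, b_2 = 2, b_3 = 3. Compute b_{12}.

Step forward from the initial values:
b_4 = -4; b_5 = -5; b_6 = 2; b_7 = 3; b_8 = -4; b_9 = -5; b_{10} = 2; b_{11} = 3; b_{12} = -4.

-4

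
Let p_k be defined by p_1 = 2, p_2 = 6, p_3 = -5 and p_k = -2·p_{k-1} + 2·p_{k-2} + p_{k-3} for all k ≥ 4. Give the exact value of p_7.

-374

p_4 = 24; p_5 = -52; p_6 = 147; p_7 = -374.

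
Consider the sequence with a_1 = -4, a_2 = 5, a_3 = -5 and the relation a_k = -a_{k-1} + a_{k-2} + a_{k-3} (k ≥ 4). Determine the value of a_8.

Step forward from the initial values:
a_4 = 6; a_5 = -6; a_6 = 7; a_7 = -7; a_8 = 8.

8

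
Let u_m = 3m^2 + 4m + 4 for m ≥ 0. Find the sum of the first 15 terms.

Over m = 0..14: Σm = 105, Σm² = 1015.
Total = (3)·1015 + (4)·105 + (4)·15 = 3525.

3525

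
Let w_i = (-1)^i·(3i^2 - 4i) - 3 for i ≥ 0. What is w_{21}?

(-1)^21 = -1; 3i^2 - 4i at i=21 is 1239; so w_{21} = -1242.

-1242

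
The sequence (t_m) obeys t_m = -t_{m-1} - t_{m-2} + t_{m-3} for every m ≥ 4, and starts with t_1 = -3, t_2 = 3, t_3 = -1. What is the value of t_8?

23

Iterate the recurrence:
t_4 = -5; t_5 = 9; t_6 = -5; t_7 = -9; t_8 = 23.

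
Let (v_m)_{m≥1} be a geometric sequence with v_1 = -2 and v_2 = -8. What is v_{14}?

Common ratio r = 4.
v_m = (-2)·4^(m-1).
v_{14} = (-2)·4^13 = -134217728.

-134217728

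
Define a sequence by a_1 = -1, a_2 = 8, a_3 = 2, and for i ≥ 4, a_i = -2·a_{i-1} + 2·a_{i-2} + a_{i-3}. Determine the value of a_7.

-97

Compute successive terms:
a_4 = 11; a_5 = -10; a_6 = 44; a_7 = -97.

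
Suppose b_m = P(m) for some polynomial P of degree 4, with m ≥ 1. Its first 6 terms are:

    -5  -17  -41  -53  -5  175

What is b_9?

1st diffs: -12, -24, -12, 48, 180.
2nd diffs: -12, 12, 60, 132.
3rd diffs: 24, 48, 72.
4th diffs: 24, 24 (constant).
Newton forward-difference form: b_m = -5 + (-12)·C(m-1,1) + (-12)·C(m-1,2) + 24·C(m-1,3) + 24·C(m-1,4).
At m = 9: m-1 = 8, so b_9 = -5 - 96 - 336 + 1344 + 1680 = 2587.

2587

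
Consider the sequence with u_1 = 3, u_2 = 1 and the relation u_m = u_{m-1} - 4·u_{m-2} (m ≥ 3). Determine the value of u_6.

Applying the relation repeatedly:
u_3 = -11  u_4 = -15  u_5 = 29  u_6 = 89.

89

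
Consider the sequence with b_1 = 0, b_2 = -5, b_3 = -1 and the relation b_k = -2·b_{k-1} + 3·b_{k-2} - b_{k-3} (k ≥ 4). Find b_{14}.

Iterate the recurrence:
b_4 = -13, b_5 = 28, b_6 = -94, …, b_{11} = 25693, b_{12} = -79124, b_{13} = 243670, b_{14} = -750405.

-750405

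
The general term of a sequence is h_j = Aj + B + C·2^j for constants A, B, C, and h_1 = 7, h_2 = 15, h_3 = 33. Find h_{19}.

The three given values yield: A + B + 2C = 7; 2A + B + 4C = 15; 3A + B + 8C = 33.
Subtracting the first from the second: A + 2C = 8.
Subtracting the second from the third: A + 4C = 18.
Solving: C = 5, A = -2, then B = -1.
Therefore h_{19} = -38 + (-1) + 5·524288 = 2621401.

2621401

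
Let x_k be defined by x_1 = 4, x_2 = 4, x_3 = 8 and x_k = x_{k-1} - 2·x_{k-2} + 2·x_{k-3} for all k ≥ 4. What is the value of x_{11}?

Step forward from the initial values:
x_4 = 8; x_5 = 0; x_6 = 0; x_7 = 16; x_8 = 16; x_9 = -16; x_{10} = -16; x_{11} = 48.

48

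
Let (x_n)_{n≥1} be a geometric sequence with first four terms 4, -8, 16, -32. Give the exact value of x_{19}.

1048576

Common ratio r = -2.
x_n = 4·(-2)^(n-1).
x_{19} = 4·(-2)^18 = 1048576.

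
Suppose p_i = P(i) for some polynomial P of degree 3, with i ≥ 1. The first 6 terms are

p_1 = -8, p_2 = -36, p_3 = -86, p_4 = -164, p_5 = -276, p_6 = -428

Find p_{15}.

-4586

1st diffs: -28, -50, -78, -112, -152.
2nd diffs: -22, -28, -34, -40.
3rd diffs: -6, -6, -6 (constant).
Newton forward-difference form: p_i = -8 + (-28)·C(i-1,1) + (-22)·C(i-1,2) + (-6)·C(i-1,3).
At i = 15: i-1 = 14, so p_{15} = -8 - 392 - 2002 - 2184 = -4586.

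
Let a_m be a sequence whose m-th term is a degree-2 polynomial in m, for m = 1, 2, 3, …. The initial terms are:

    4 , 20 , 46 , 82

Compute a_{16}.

1st diffs: 16, 26, 36.
2nd diffs: 10, 10 (constant).
So a_m = 5m^2 + m - 2.
Evaluating at m = 16 gives a_{16} = 1294.

1294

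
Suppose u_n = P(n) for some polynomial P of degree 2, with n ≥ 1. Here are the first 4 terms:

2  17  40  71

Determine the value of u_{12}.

1st diffs: 15, 23, 31.
2nd diffs: 8, 8 (constant).
Newton forward-difference form: u_n = 2 + 15·C(n-1,1) + 8·C(n-1,2).
At n = 12: n-1 = 11, so u_{12} = 2 + 165 + 440 = 607.

607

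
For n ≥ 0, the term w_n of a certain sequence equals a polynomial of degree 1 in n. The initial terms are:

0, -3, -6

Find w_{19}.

-57

1st diffs: -3, -3 (constant).
So w_n = -3n.
Evaluating at n = 19 gives w_{19} = -57.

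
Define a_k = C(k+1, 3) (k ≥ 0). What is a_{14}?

C(15, 3) = 455, so a_{14} = 455.

455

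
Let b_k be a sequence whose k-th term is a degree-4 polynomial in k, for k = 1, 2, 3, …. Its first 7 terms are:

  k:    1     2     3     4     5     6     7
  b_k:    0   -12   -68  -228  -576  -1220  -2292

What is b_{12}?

1st diffs: -12, -56, -160, -348, -644, -1072.
2nd diffs: -44, -104, -188, -296, -428.
3rd diffs: -60, -84, -108, -132.
4th diffs: -24, -24, -24 (constant).
Newton forward-difference form: b_k = (-12)·C(k-1,1) + (-44)·C(k-1,2) + (-60)·C(k-1,3) + (-24)·C(k-1,4).
At k = 12: k-1 = 11, so b_{12} = -132 - 2420 - 9900 - 7920 = -20372.

-20372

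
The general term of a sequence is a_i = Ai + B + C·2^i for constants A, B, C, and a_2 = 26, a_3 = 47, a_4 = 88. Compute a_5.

169

At i = 2, 3, 4: 2A + B + 4C = 26; 3A + B + 8C = 47; 4A + B + 16C = 88.
Subtracting the first from the second: A + 4C = 21.
Subtracting the second from the third: A + 8C = 41.
Solving: C = 5, A = 1, then B = 4.
So a_i = 1·i + 4 + 5·2^i; at i=5 this is 169.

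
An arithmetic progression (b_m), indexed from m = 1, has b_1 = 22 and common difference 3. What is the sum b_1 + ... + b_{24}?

1356

b_m = 22 + (m - 1)·3.
b_{24} = 91; S = 24·(22 + 91)/2 = 1356.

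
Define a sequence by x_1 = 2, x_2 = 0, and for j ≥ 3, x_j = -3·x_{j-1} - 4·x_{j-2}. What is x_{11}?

-680

Applying the relation repeatedly:
x_3 = -8  x_4 = 24  x_5 = -40  x_6 = 24  x_7 = 88  x_8 = -360  x_9 = 728  x_{10} = -744  x_{11} = -680.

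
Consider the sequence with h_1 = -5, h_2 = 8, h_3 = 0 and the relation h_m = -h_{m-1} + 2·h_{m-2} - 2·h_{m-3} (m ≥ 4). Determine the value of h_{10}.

2614

Iterate the recurrence:
h_4 = 26; h_5 = -42; h_6 = 94; h_7 = -230; h_8 = 502; h_9 = -1150; h_{10} = 2614.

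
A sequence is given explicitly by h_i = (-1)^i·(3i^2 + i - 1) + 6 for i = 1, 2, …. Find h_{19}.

(-1)^19 = -1; 3i^2 + i - 1 at i=19 is 1101; so h_{19} = -1095.

-1095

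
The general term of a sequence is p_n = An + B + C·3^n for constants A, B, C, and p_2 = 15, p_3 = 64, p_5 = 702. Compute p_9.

59002

The three given values yield: 2A + B + 9C = 15; 3A + B + 27C = 64; 5A + B + 243C = 702.
Subtracting the first from the second: A + 18C = 49.
Subtracting the second from the third: 2A + 216C = 638.
Solving: C = 3, A = -5, then B = -2.
So p_n = -5·n + (-2) + 3·3^n; at n=9 this is 59002.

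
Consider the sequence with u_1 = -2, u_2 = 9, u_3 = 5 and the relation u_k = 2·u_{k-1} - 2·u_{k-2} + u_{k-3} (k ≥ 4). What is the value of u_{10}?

Iterate the recurrence:
u_4 = -10, u_5 = -21, u_6 = -17, u_7 = -2, u_8 = 9, u_9 = 5, u_{10} = -10.

-10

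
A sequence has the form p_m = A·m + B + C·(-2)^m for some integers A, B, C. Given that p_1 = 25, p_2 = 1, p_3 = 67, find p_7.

691

The three given values yield: A + B - 2C = 25; 2A + B + 4C = 1; 3A + B - 8C = 67.
Subtracting the first from the second: A + 6C = -24.
Subtracting the second from the third: A - 12C = 66.
Solving: C = -5, A = 6, then B = 9.
Therefore p_7 = 42 + 9 + (-5)·(-128) = 691.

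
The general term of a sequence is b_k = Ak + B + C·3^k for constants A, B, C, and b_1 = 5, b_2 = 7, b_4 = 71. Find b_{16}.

Write the equations: A + B + 3C = 5; 2A + B + 9C = 7; 4A + B + 81C = 71.
Subtracting the first from the second: A + 6C = 2.
Subtracting the second from the third: 2A + 72C = 64.
Solving: C = 1, A = -4, then B = 6.
Hence b_{16} = -4·16 + 6 + 1·43046721 = 43046663.

43046663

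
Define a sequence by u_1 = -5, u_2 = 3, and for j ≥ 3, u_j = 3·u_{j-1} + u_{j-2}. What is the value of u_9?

5836

Compute successive terms:
u_3 = 4  u_4 = 15  u_5 = 49  u_6 = 162  u_7 = 535  u_8 = 1767  u_9 = 5836.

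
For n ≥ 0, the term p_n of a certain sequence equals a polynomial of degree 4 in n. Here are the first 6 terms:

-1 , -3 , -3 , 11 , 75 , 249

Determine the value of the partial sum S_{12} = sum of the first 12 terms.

25244

1st diffs: -2, 0, 14, 64, 174.
2nd diffs: 2, 14, 50, 110.
3rd diffs: 12, 36, 60.
4th diffs: 24, 24 (constant).
Newton forward-difference form: p_n = -1 + (-2)·C(n,1) + 2·C(n,2) + 12·C(n,3) + 24·C(n,4).
Continuing: …, 617, 1287, 2391, 4085, …, p_{11} = 9987.
Summing n = 0..11 (12 terms) gives 25244.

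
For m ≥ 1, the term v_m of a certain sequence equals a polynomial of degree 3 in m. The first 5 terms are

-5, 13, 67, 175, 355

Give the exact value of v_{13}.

6547

1st diffs: 18, 54, 108, 180.
2nd diffs: 36, 54, 72.
3rd diffs: 18, 18 (constant).
Newton forward-difference form: v_m = -5 + 18·C(m-1,1) + 36·C(m-1,2) + 18·C(m-1,3).
At m = 13: m-1 = 12, so v_{13} = -5 + 216 + 2376 + 3960 = 6547.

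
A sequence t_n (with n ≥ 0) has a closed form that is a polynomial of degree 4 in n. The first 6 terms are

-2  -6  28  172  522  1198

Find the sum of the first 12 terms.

1st diffs: -4, 34, 144, 350, 676.
2nd diffs: 38, 110, 206, 326.
3rd diffs: 72, 96, 120.
4th diffs: 24, 24 (constant).
Newton forward-difference form: t_n = -2 + (-4)·C(n,1) + 38·C(n,2) + 72·C(n,3) + 24·C(n,4).
Continuing: …, 2344, 4128, 6742, 10402, …, t_{11} = 21844.
Summing n = 0..11 (12 terms) gives 62720.

62720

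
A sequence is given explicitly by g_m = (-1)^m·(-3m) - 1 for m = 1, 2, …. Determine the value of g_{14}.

-43

(-1)^14 = 1; -3m at m=14 is -42; so g_{14} = -43.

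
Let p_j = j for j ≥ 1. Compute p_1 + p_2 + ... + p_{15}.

120

Over j = 1..15: Σj = 120.
Total = (1)·120 = 120.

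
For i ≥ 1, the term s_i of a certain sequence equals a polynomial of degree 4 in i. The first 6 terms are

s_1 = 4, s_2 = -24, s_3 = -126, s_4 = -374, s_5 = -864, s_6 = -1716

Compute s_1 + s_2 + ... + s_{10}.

-31268

1st diffs: -28, -102, -248, -490, -852.
2nd diffs: -74, -146, -242, -362.
3rd diffs: -72, -96, -120.
4th diffs: -24, -24 (constant).
Newton forward-difference form: s_i = 4 + (-28)·C(i-1,1) + (-74)·C(i-1,2) + (-72)·C(i-1,3) + (-24)·C(i-1,4).
Continuing: -3074, -5106, -8004, -11984.
Summing i = 1..10 (10 terms) gives -31268.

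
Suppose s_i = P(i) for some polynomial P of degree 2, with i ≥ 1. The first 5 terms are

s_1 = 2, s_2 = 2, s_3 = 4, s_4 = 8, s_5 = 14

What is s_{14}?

1st diffs: 0, 2, 4, 6.
2nd diffs: 2, 2, 2 (constant).
Newton forward-difference form: s_i = 2 + 2·C(i-1,2).
At i = 14: i-1 = 13, so s_{14} = 2 + 156 = 158.

158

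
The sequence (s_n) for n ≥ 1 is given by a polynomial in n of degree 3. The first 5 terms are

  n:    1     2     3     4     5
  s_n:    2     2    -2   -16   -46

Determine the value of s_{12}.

-1208

1st diffs: 0, -4, -14, -30.
2nd diffs: -4, -10, -16.
3rd diffs: -6, -6 (constant).
Newton forward-difference form: s_n = 2 + (-4)·C(n-1,2) + (-6)·C(n-1,3).
At n = 12: n-1 = 11, so s_{12} = 2 - 220 - 990 = -1208.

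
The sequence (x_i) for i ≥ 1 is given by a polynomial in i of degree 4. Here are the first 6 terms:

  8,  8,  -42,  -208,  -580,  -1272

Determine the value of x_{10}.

1st diffs: 0, -50, -166, -372, -692.
2nd diffs: -50, -116, -206, -320.
3rd diffs: -66, -90, -114.
4th diffs: -24, -24 (constant).
Newton forward-difference form: x_i = 8 + (-50)·C(i-1,2) + (-66)·C(i-1,3) + (-24)·C(i-1,4).
At i = 10: i-1 = 9, so x_{10} = 8 - 1800 - 5544 - 3024 = -10360.

-10360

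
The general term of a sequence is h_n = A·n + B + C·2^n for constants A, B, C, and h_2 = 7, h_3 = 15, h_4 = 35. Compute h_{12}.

At n = 2, 3, 4: 2A + B + 4C = 7; 3A + B + 8C = 15; 4A + B + 16C = 35.
Subtracting the first from the second: A + 4C = 8.
Subtracting the second from the third: A + 8C = 20.
Solving: C = 3, A = -4, then B = 3.
Hence h_{12} = -4·12 + 3 + 3·4096 = 12243.

12243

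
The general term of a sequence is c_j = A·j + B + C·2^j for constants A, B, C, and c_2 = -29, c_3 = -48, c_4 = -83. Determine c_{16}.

At j = 2, 3, 4: 2A + B + 4C = -29; 3A + B + 8C = -48; 4A + B + 16C = -83.
Subtracting the first from the second: A + 4C = -19.
Subtracting the second from the third: A + 8C = -35.
Solving: C = -4, A = -3, then B = -7.
So c_j = -3·j + (-7) + (-4)·2^j; at j=16 this is -262199.

-262199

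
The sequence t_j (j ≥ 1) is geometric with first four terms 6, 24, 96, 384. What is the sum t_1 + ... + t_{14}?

536870910

Common ratio r = 4.
t_j = 6·4^(j-1).
S = 6·(4^14 - 1)/(4 - 1) = 6·(268435456 - 1)/(3) = 536870910.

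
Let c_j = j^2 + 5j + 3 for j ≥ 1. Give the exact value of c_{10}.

153

c_{10} = 1·10^2 + 5·10 + 3 = 153.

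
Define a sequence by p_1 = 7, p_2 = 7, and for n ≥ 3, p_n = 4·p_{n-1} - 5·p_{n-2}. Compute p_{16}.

Iterate the recurrence:
p_3 = -7;  p_4 = -63;  p_5 = -217;  …;  p_{13} = 154343;  p_{14} = 298487;  p_{15} = 422233;  p_{16} = 196497.

196497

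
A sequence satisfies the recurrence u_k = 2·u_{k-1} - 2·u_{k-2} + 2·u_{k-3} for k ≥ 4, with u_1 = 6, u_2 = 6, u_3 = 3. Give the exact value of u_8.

48

Applying the relation repeatedly:
u_4 = 6, u_5 = 18, u_6 = 30, u_7 = 36, u_8 = 48.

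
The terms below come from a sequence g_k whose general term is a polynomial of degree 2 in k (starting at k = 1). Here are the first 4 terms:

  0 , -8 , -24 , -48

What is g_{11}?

-440

1st diffs: -8, -16, -24.
2nd diffs: -8, -8 (constant).
Newton forward-difference form: g_k = (-8)·C(k-1,1) + (-8)·C(k-1,2).
At k = 11: k-1 = 10, so g_{11} = -80 - 360 = -440.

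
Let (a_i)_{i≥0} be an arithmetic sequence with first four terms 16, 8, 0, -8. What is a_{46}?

Common difference d = -8.
a_i = 16 + (i - 0)·(-8).
a_{46} = 16 + 46·(-8) = -352.

-352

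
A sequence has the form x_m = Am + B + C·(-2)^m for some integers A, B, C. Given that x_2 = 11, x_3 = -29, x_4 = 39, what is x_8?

743

Write the equations: 2A + B + 4C = 11; 3A + B - 8C = -29; 4A + B + 16C = 39.
Subtracting the first from the second: A - 12C = -40.
Subtracting the second from the third: A + 24C = 68.
Solving: C = 3, A = -4, then B = 7.
Hence x_8 = -4·8 + 7 + 3·256 = 743.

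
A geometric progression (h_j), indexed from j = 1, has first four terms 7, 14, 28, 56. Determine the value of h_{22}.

14680064

Common ratio r = 2.
h_j = 7·2^(j-1).
h_{22} = 7·2^21 = 14680064.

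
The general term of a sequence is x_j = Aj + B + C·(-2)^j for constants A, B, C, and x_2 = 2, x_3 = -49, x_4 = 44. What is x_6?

The three given values yield: 2A + B + 4C = 2; 3A + B - 8C = -49; 4A + B + 16C = 44.
Subtracting the first from the second: A - 12C = -51.
Subtracting the second from the third: A + 24C = 93.
Solving: C = 4, A = -3, then B = -8.
Therefore x_6 = -18 + (-8) + 4·64 = 230.

230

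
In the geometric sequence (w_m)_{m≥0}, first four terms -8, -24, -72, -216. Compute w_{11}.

Common ratio r = 3.
w_m = (-8)·3^(m-0).
w_{11} = (-8)·3^11 = -1417176.

-1417176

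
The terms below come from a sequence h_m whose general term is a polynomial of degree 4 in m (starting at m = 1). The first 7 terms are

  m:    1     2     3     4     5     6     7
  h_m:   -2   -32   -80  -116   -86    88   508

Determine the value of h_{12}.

11548

1st diffs: -30, -48, -36, 30, 174, 420.
2nd diffs: -18, 12, 66, 144, 246.
3rd diffs: 30, 54, 78, 102.
4th diffs: 24, 24, 24 (constant).
So h_m = m^4 - 5m^3 - 4m^2 + 2m + 4.
Evaluating at m = 12 gives h_{12} = 11548.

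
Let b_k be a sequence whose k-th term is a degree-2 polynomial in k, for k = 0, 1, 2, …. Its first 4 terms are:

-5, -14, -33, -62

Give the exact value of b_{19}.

-1886

1st diffs: -9, -19, -29.
2nd diffs: -10, -10 (constant).
So b_k = -5k^2 - 4k - 5.
Evaluating at k = 19 gives b_{19} = -1886.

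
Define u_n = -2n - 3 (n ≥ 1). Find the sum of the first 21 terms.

-525

Over n = 1..21: Σn = 231.
Total = (-2)·231 + (-3)·21 = -525.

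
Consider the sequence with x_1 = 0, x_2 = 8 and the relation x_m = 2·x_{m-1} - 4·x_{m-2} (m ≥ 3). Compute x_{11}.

Compute successive terms:
x_3 = 16;  x_4 = 0;  x_5 = -64;  x_6 = -128;  x_7 = 0;  x_8 = 512;  x_9 = 1024;  x_{10} = 0;  x_{11} = -4096.

-4096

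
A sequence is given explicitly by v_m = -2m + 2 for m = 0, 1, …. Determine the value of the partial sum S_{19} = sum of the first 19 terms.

-304

Over m = 0..18: Σm = 171.
Total = (-2)·171 + (2)·19 = -304.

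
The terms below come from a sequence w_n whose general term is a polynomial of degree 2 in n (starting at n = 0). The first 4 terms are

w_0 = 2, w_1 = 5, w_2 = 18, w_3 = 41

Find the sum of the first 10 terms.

1355

1st diffs: 3, 13, 23.
2nd diffs: 10, 10 (constant).
Newton forward-difference form: w_n = 2 + 3·C(n,1) + 10·C(n,2).
Continuing: …, 74, 117, 170, 233, …, w_9 = 389.
Summing n = 0..9 (10 terms) gives 1355.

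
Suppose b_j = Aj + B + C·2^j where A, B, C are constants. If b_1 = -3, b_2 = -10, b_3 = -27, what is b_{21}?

Write the equations: A + B + 2C = -3; 2A + B + 4C = -10; 3A + B + 8C = -27.
Subtracting the first from the second: A + 2C = -7.
Subtracting the second from the third: A + 4C = -17.
Solving: C = -5, A = 3, then B = 4.
Therefore b_{21} = 63 + 4 + (-5)·2097152 = -10485693.

-10485693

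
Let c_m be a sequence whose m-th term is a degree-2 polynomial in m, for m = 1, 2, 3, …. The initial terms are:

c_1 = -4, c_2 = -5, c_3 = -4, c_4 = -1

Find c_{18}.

251

1st diffs: -1, 1, 3.
2nd diffs: 2, 2 (constant).
Newton forward-difference form: c_m = -4 + (-1)·C(m-1,1) + 2·C(m-1,2).
At m = 18: m-1 = 17, so c_{18} = -4 - 17 + 272 = 251.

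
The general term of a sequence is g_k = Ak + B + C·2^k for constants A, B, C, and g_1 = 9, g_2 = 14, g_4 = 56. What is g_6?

242

Plug in k = 1, 2, 4: A + B + 2C = 9; 2A + B + 4C = 14; 4A + B + 16C = 56.
Subtracting the first from the second: A + 2C = 5.
Subtracting the second from the third: 2A + 12C = 42.
Solving: C = 4, A = -3, then B = 4.
Hence g_6 = -3·6 + 4 + 4·64 = 242.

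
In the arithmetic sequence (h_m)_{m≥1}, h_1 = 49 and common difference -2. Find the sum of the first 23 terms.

621

h_m = 49 + (m - 1)·(-2).
h_{23} = 5; S = 23·(49 + 5)/2 = 621.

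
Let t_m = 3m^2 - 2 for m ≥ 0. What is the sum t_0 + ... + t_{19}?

Over m = 0..19: Σm = 190, Σm² = 2470.
Total = (3)·2470 + (-2)·20 = 7370.

7370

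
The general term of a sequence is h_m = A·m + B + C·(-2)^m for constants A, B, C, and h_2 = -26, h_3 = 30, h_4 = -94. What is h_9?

2526

Write the equations: 2A + B + 4C = -26; 3A + B - 8C = 30; 4A + B + 16C = -94.
Subtracting the first from the second: A - 12C = 56.
Subtracting the second from the third: A + 24C = -124.
Solving: C = -5, A = -4, then B = 2.
Therefore h_9 = -36 + 2 + (-5)·(-512) = 2526.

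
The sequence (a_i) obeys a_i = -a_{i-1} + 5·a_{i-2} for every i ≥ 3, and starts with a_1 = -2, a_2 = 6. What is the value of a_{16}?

10173406

Step forward from the initial values:
a_3 = -16  a_4 = 46  a_5 = -126  …  a_{13} = -467666  a_{14} = 1305846  a_{15} = -3644176  a_{16} = 10173406.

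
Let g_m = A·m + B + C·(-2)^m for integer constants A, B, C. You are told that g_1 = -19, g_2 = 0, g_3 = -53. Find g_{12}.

16318

At m = 1, 2, 3: A + B - 2C = -19; 2A + B + 4C = 0; 3A + B - 8C = -53.
Subtracting the first from the second: A + 6C = 19.
Subtracting the second from the third: A - 12C = -53.
Solving: C = 4, A = -5, then B = -6.
So g_m = -5·m + (-6) + 4·(-2)^m; at m=12 this is 16318.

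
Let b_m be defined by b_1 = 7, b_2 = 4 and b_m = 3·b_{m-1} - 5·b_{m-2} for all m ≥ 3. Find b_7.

Iterate the recurrence:
b_3 = -23  b_4 = -89  b_5 = -152  b_6 = -11  b_7 = 727.

727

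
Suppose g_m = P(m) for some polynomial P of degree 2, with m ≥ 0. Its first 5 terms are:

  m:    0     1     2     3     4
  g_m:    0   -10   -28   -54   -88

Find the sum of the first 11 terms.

-1870

1st diffs: -10, -18, -26, -34.
2nd diffs: -8, -8, -8 (constant).
So g_m = -4m^2 - 6m.
Continuing: …, -130, -180, -238, -304, …, g_{10} = -460.
Summing m = 0..10 (11 terms) gives -1870.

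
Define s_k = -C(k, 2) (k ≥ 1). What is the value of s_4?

-6

C(4, 2) = 6, so s_4 = -6.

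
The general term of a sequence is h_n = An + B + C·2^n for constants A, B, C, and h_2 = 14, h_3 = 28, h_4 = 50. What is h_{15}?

65620

At n = 2, 3, 4: 2A + B + 4C = 14; 3A + B + 8C = 28; 4A + B + 16C = 50.
Subtracting the first from the second: A + 4C = 14.
Subtracting the second from the third: A + 8C = 22.
Solving: C = 2, A = 6, then B = -6.
Therefore h_{15} = 90 + (-6) + 2·32768 = 65620.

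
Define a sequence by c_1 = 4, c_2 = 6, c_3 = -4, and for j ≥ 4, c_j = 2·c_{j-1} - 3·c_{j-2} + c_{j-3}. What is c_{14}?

1300

Compute successive terms:
c_4 = -22, c_5 = -26, c_6 = 10, …, c_{11} = -354, c_{12} = 58, c_{13} = 914, c_{14} = 1300.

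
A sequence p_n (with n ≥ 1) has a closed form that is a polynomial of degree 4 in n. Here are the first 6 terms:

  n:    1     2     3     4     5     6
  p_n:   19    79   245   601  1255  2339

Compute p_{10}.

1st diffs: 60, 166, 356, 654, 1084.
2nd diffs: 106, 190, 298, 430.
3rd diffs: 84, 108, 132.
4th diffs: 24, 24 (constant).
Newton forward-difference form: p_n = 19 + 60·C(n-1,1) + 106·C(n-1,2) + 84·C(n-1,3) + 24·C(n-1,4).
At n = 10: n-1 = 9, so p_{10} = 19 + 540 + 3816 + 7056 + 3024 = 14455.

14455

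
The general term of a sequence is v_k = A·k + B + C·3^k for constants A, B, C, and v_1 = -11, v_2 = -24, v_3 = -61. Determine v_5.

At k = 1, 2, 3: A + B + 3C = -11; 2A + B + 9C = -24; 3A + B + 27C = -61.
Subtracting the first from the second: A + 6C = -13.
Subtracting the second from the third: A + 18C = -37.
Solving: C = -2, A = -1, then B = -4.
Therefore v_5 = -5 + (-4) + (-2)·243 = -495.

-495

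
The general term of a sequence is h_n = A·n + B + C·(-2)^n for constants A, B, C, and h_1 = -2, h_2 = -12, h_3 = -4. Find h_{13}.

Plug in n = 1, 2, 3: A + B - 2C = -2; 2A + B + 4C = -12; 3A + B - 8C = -4.
Subtracting the first from the second: A + 6C = -10.
Subtracting the second from the third: A - 12C = 8.
Solving: C = -1, A = -4, then B = 0.
So h_n = -4·n + 0 + (-1)·(-2)^n; at n=13 this is 8140.

8140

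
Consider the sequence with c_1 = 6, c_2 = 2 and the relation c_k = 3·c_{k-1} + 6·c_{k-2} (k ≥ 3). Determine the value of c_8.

54378

c_3 = 42, c_4 = 138, c_5 = 666, c_6 = 2826, c_7 = 12474, c_8 = 54378.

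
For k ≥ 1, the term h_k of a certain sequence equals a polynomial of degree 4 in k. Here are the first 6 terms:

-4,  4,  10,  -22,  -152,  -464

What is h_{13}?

1st diffs: 8, 6, -32, -130, -312.
2nd diffs: -2, -38, -98, -182.
3rd diffs: -36, -60, -84.
4th diffs: -24, -24 (constant).
Newton forward-difference form: h_k = -4 + 8·C(k-1,1) + (-2)·C(k-1,2) + (-36)·C(k-1,3) + (-24)·C(k-1,4).
At k = 13: k-1 = 12, so h_{13} = -4 + 96 - 132 - 7920 - 11880 = -19840.

-19840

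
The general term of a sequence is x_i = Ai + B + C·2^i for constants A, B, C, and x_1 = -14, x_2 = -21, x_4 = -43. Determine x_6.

-101

The three given values yield: A + B + 2C = -14; 2A + B + 4C = -21; 4A + B + 16C = -43.
Subtracting the first from the second: A + 2C = -7.
Subtracting the second from the third: 2A + 12C = -22.
Solving: C = -1, A = -5, then B = -7.
Hence x_6 = -5·6 + (-7) + (-1)·64 = -101.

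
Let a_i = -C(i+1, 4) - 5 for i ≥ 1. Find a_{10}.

-335

C(11, 4) = 330, so a_{10} = -335.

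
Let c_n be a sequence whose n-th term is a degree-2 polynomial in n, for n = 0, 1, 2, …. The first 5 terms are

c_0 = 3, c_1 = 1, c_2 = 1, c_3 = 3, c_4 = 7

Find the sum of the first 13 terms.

1st diffs: -2, 0, 2, 4.
2nd diffs: 2, 2, 2 (constant).
So c_n = n^2 - 3n + 3.
Continuing: …, 13, 21, 31, 43, …, c_{12} = 111.
Summing n = 0..12 (13 terms) gives 455.

455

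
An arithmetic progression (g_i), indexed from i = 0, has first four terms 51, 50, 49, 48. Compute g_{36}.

15

Common difference d = -1.
g_i = 51 + (i - 0)·(-1).
g_{36} = 51 + 36·(-1) = 15.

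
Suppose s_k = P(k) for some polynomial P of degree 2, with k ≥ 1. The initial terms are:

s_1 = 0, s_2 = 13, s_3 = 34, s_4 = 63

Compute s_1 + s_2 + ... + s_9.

1140

1st diffs: 13, 21, 29.
2nd diffs: 8, 8 (constant).
So s_k = 4k^2 + k - 5.
Continuing: …, 100, 145, 198, 259, …, s_9 = 328.
Summing k = 1..9 (9 terms) gives 1140.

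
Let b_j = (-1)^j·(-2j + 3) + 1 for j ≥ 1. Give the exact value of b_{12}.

(-1)^12 = 1; -2j + 3 at j=12 is -21; so b_{12} = -20.

-20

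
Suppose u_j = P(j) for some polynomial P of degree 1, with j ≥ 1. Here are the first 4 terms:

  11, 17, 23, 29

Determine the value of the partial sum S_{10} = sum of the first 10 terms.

380

1st diffs: 6, 6, 6 (constant).
So u_j = 6j + 5.
Continuing: …, 35, 41, 47, 53, …, u_{10} = 65.
Summing j = 1..10 (10 terms) gives 380.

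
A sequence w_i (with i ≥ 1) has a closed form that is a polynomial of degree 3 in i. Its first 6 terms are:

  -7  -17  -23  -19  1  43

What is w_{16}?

2993

1st diffs: -10, -6, 4, 20, 42.
2nd diffs: 4, 10, 16, 22.
3rd diffs: 6, 6, 6 (constant).
So w_i = i^3 - 4i^2 - 5i + 1.
Evaluating at i = 16 gives w_{16} = 2993.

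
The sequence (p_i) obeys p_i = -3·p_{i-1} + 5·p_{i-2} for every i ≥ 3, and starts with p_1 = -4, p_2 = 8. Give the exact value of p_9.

Iterate the recurrence:
p_3 = -44; p_4 = 172; p_5 = -736; p_6 = 3068; p_7 = -12884; p_8 = 53992; p_9 = -226396.

-226396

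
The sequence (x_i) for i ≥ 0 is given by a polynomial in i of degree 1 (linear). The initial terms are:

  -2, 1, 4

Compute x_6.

16

1st diffs: 3, 3 (constant).
So x_i = 3i - 2.
Evaluating at i = 6 gives x_6 = 16.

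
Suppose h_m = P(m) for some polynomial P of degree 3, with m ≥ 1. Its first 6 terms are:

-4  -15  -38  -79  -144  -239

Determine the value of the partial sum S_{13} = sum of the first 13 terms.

1st diffs: -11, -23, -41, -65, -95.
2nd diffs: -12, -18, -24, -30.
3rd diffs: -6, -6, -6 (constant).
So h_m = -m^3 - 4m + 1.
Continuing: …, -370, -543, -764, -1039, …, h_{13} = -2248.
Summing m = 1..13 (13 terms) gives -8632.

-8632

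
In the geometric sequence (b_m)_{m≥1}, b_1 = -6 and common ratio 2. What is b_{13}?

-24576

b_m = (-6)·2^(m-1).
b_{13} = (-6)·2^12 = -24576.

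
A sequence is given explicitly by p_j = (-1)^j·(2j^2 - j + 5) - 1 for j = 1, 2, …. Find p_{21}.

-867

(-1)^21 = -1; 2j^2 - j + 5 at j=21 is 866; so p_{21} = -867.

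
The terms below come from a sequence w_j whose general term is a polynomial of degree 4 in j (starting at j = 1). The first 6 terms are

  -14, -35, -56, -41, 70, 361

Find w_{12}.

1st diffs: -21, -21, 15, 111, 291.
2nd diffs: 0, 36, 96, 180.
3rd diffs: 36, 60, 84.
4th diffs: 24, 24 (constant).
Newton forward-difference form: w_j = -14 + (-21)·C(j-1,1) + 36·C(j-1,3) + 24·C(j-1,4).
At j = 12: j-1 = 11, so w_{12} = -14 - 231 + 5940 + 7920 = 13615.

13615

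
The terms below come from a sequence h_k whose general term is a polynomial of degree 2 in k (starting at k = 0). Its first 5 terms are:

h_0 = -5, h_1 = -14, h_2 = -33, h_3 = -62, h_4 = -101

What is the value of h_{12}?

-773

1st diffs: -9, -19, -29, -39.
2nd diffs: -10, -10, -10 (constant).
Newton forward-difference form: h_k = -5 + (-9)·C(k,1) + (-10)·C(k,2).
At k = 12: k = 12, so h_{12} = -5 - 108 - 660 = -773.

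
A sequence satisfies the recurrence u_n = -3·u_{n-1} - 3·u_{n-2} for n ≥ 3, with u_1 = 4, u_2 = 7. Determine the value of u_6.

171

Step forward from the initial values:
u_3 = -33;  u_4 = 78;  u_5 = -135;  u_6 = 171.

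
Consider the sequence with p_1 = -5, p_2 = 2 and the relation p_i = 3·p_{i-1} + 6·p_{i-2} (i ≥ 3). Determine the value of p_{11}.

-2160756

Iterate the recurrence:
p_3 = -24; p_4 = -60; p_5 = -324; p_6 = -1332; p_7 = -5940; p_8 = -25812; p_9 = -113076; p_{10} = -494100; p_{11} = -2160756.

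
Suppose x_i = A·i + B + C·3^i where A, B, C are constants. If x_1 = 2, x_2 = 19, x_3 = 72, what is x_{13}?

4782950

At i = 1, 2, 3: A + B + 3C = 2; 2A + B + 9C = 19; 3A + B + 27C = 72.
Subtracting the first from the second: A + 6C = 17.
Subtracting the second from the third: A + 18C = 53.
Solving: C = 3, A = -1, then B = -6.
Therefore x_{13} = -13 + (-6) + 3·1594323 = 4782950.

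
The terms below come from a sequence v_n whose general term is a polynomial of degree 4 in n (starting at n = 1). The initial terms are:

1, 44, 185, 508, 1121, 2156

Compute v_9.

9473

1st diffs: 43, 141, 323, 613, 1035.
2nd diffs: 98, 182, 290, 422.
3rd diffs: 84, 108, 132.
4th diffs: 24, 24 (constant).
So v_n = n^4 + 4n^3 - 4.
Evaluating at n = 9 gives v_9 = 9473.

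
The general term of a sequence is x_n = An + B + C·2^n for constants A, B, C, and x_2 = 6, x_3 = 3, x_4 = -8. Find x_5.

The three given values yield: 2A + B + 4C = 6; 3A + B + 8C = 3; 4A + B + 16C = -8.
Subtracting the first from the second: A + 4C = -3.
Subtracting the second from the third: A + 8C = -11.
Solving: C = -2, A = 5, then B = 4.
Hence x_5 = 5·5 + 4 + (-2)·32 = -35.

-35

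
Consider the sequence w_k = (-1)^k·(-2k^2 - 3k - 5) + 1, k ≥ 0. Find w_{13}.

383

(-1)^13 = -1; -2k^2 - 3k - 5 at k=13 is -382; so w_{13} = 383.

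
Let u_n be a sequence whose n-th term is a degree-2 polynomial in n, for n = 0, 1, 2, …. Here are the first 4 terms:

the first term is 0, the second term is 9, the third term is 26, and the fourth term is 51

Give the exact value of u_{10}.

450

1st diffs: 9, 17, 25.
2nd diffs: 8, 8 (constant).
Newton forward-difference form: u_n = 9·C(n,1) + 8·C(n,2).
At n = 10: n = 10, so u_{10} = 90 + 360 = 450.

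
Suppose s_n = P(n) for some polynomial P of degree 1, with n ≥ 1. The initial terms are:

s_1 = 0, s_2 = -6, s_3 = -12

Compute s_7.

-36

1st diffs: -6, -6 (constant).
So s_n = -6n + 6.
Evaluating at n = 7 gives s_7 = -36.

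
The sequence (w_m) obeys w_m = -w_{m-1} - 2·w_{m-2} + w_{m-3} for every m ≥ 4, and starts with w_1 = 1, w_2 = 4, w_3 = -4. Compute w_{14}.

874

Step forward from the initial values:
w_4 = -3;  w_5 = 15;  w_6 = -13;  …;  w_{11} = 237;  w_{12} = -55;  w_{13} = -527;  w_{14} = 874.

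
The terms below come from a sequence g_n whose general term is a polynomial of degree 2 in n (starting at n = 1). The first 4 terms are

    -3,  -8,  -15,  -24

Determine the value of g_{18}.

1st diffs: -5, -7, -9.
2nd diffs: -2, -2 (constant).
Newton forward-difference form: g_n = -3 + (-5)·C(n-1,1) + (-2)·C(n-1,2).
At n = 18: n-1 = 17, so g_{18} = -3 - 85 - 272 = -360.

-360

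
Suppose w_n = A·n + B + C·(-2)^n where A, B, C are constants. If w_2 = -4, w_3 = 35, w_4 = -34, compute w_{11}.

Plug in n = 2, 3, 4: 2A + B + 4C = -4; 3A + B - 8C = 35; 4A + B + 16C = -34.
Subtracting the first from the second: A - 12C = 39.
Subtracting the second from the third: A + 24C = -69.
Solving: C = -3, A = 3, then B = 2.
So w_n = 3·n + 2 + (-3)·(-2)^n; at n=11 this is 6179.

6179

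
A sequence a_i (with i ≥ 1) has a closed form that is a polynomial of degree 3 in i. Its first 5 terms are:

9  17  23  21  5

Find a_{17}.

1st diffs: 8, 6, -2, -16.
2nd diffs: -2, -8, -14.
3rd diffs: -6, -6 (constant).
Newton forward-difference form: a_i = 9 + 8·C(i-1,1) + (-2)·C(i-1,2) + (-6)·C(i-1,3).
At i = 17: i-1 = 16, so a_{17} = 9 + 128 - 240 - 3360 = -3463.

-3463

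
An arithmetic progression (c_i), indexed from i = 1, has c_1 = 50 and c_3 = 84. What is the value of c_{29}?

526

Common difference d = (84 - 50) / (3 - 1) = 17.
c_i = 50 + (i - 1)·17.
c_{29} = 50 + 28·17 = 526.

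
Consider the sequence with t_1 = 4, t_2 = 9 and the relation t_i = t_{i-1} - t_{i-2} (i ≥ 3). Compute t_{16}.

t_3 = 5; t_4 = -4; t_5 = -9; …; t_{13} = 4; t_{14} = 9; t_{15} = 5; t_{16} = -4.

-4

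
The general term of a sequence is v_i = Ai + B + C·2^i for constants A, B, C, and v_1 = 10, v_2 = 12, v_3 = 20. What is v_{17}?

At i = 1, 2, 3: A + B + 2C = 10; 2A + B + 4C = 12; 3A + B + 8C = 20.
Subtracting the first from the second: A + 2C = 2.
Subtracting the second from the third: A + 4C = 8.
Solving: C = 3, A = -4, then B = 8.
Therefore v_{17} = -68 + 8 + 3·131072 = 393156.

393156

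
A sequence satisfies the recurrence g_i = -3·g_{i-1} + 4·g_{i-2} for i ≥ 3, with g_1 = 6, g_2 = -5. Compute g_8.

Compute successive terms:
g_3 = 39  g_4 = -137  g_5 = 567  g_6 = -2249  g_7 = 9015  g_8 = -36041.
(Characteristic roots are 1 and -4.)

-36041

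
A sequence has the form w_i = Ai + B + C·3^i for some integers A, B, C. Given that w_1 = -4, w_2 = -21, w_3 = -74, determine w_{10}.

At i = 1, 2, 3: A + B + 3C = -4; 2A + B + 9C = -21; 3A + B + 27C = -74.
Subtracting the first from the second: A + 6C = -17.
Subtracting the second from the third: A + 18C = -53.
Solving: C = -3, A = 1, then B = 4.
Hence w_{10} = 1·10 + 4 + (-3)·59049 = -177133.

-177133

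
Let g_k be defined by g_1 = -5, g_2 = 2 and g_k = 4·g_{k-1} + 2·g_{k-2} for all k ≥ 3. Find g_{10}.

Step forward from the initial values:
g_3 = -2  g_4 = -4  g_5 = -20  g_6 = -88  g_7 = -392  g_8 = -1744  g_9 = -7760  g_{10} = -34528.

-34528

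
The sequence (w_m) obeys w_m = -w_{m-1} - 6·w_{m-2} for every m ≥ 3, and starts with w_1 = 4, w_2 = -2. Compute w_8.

2098

Step forward from the initial values:
w_3 = -22;  w_4 = 34;  w_5 = 98;  w_6 = -302;  w_7 = -286;  w_8 = 2098.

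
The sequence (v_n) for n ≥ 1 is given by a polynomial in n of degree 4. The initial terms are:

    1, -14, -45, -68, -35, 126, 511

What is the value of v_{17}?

54961

1st diffs: -15, -31, -23, 33, 161, 385.
2nd diffs: -16, 8, 56, 128, 224.
3rd diffs: 24, 48, 72, 96.
4th diffs: 24, 24, 24 (constant).
Newton forward-difference form: v_n = 1 + (-15)·C(n-1,1) + (-16)·C(n-1,2) + 24·C(n-1,3) + 24·C(n-1,4).
At n = 17: n-1 = 16, so v_{17} = 1 - 240 - 1920 + 13440 + 43680 = 54961.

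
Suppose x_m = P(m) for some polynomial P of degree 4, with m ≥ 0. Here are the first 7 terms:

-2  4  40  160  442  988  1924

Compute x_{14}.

1st diffs: 6, 36, 120, 282, 546, 936.
2nd diffs: 30, 84, 162, 264, 390.
3rd diffs: 54, 78, 102, 126.
4th diffs: 24, 24, 24 (constant).
Newton forward-difference form: x_m = -2 + 6·C(m,1) + 30·C(m,2) + 54·C(m,3) + 24·C(m,4).
At m = 14: m = 14, so x_{14} = -2 + 84 + 2730 + 19656 + 24024 = 46492.

46492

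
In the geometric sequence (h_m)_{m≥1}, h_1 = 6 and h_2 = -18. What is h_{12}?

Common ratio r = -3.
h_m = 6·(-3)^(m-1).
h_{12} = 6·(-3)^11 = -1062882.

-1062882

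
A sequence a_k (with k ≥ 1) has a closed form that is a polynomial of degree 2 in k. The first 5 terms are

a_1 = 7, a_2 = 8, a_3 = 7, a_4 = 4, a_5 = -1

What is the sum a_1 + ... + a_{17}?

-1105

1st diffs: 1, -1, -3, -5.
2nd diffs: -2, -2, -2 (constant).
So a_k = -k^2 + 4k + 4.
Continuing: …, -8, -17, -28, -41, …, a_{17} = -217.
Summing k = 1..17 (17 terms) gives -1105.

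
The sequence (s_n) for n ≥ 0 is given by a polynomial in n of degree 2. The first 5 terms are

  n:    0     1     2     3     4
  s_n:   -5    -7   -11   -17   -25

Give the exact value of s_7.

1st diffs: -2, -4, -6, -8.
2nd diffs: -2, -2, -2 (constant).
So s_n = -n^2 - n - 5.
Evaluating at n = 7 gives s_7 = -61.

-61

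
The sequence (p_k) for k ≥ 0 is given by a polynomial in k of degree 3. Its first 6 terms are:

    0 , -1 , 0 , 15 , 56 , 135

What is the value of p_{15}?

1st diffs: -1, 1, 15, 41, 79.
2nd diffs: 2, 14, 26, 38.
3rd diffs: 12, 12, 12 (constant).
Newton forward-difference form: p_k = (-1)·C(k,1) + 2·C(k,2) + 12·C(k,3).
At k = 15: k = 15, so p_{15} = -15 + 210 + 5460 = 5655.

5655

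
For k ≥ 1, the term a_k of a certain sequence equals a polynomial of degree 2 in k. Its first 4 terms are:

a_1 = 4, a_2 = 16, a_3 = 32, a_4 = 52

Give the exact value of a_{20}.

1st diffs: 12, 16, 20.
2nd diffs: 4, 4 (constant).
So a_k = 2k^2 + 6k - 4.
Evaluating at k = 20 gives a_{20} = 916.

916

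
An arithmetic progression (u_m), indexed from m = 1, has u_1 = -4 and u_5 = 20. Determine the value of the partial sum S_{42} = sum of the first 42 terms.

Common difference d = (20 - (-4)) / (5 - 1) = 6.
u_m = -4 + (m - 1)·6.
u_{42} = 242; S = 42·(-4 + 242)/2 = 4998.

4998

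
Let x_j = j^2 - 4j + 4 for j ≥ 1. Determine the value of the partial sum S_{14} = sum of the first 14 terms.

Over j = 1..14: Σj = 105, Σj² = 1015.
Total = (1)·1015 + (-4)·105 + (4)·14 = 651.

651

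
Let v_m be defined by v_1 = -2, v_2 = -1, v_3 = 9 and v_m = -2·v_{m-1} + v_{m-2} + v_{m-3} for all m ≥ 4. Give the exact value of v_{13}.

32550

Compute successive terms:
v_4 = -21  v_5 = 50  v_6 = -112  v_7 = 253  v_8 = -568  v_9 = 1277  v_{10} = -2869  v_{11} = 6447  v_{12} = -14486  v_{13} = 32550.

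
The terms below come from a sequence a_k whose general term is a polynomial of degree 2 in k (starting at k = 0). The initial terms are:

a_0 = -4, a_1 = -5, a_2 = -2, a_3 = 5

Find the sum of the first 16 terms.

1st diffs: -1, 3, 7.
2nd diffs: 4, 4 (constant).
Newton forward-difference form: a_k = -4 + (-1)·C(k,1) + 4·C(k,2).
Continuing: …, 16, 31, 50, 73, …, a_{15} = 401.
Summing k = 0..15 (16 terms) gives 2056.

2056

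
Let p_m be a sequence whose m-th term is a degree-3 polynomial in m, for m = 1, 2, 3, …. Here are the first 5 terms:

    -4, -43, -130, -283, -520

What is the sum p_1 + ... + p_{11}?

1st diffs: -39, -87, -153, -237.
2nd diffs: -48, -66, -84.
3rd diffs: -18, -18 (constant).
So p_m = -3m^3 - 6m^2 + 5.
Continuing: …, -859, -1318, -1915, -2668, …, p_{11} = -4714.
Summing m = 1..11 (11 terms) gives -16049.

-16049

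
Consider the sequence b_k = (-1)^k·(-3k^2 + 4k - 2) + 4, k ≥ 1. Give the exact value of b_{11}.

325

(-1)^11 = -1; -3k^2 + 4k - 2 at k=11 is -321; so b_{11} = 325.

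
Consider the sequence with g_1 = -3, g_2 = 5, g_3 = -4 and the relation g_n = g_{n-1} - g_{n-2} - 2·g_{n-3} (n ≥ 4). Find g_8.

Compute successive terms:
g_4 = -3, g_5 = -9, g_6 = 2, g_7 = 17, g_8 = 33.

33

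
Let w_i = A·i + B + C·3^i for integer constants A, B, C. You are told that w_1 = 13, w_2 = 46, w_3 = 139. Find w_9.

Plug in i = 1, 2, 3: A + B + 3C = 13; 2A + B + 9C = 46; 3A + B + 27C = 139.
Subtracting the first from the second: A + 6C = 33.
Subtracting the second from the third: A + 18C = 93.
Solving: C = 5, A = 3, then B = -5.
Therefore w_9 = 27 + (-5) + 5·19683 = 98437.

98437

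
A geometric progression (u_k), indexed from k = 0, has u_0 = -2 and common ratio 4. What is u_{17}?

-34359738368

u_k = (-2)·4^(k-0).
u_{17} = (-2)·4^17 = -34359738368.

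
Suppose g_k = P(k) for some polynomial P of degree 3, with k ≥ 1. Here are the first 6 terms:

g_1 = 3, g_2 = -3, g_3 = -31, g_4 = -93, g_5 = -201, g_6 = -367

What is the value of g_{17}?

1st diffs: -6, -28, -62, -108, -166.
2nd diffs: -22, -34, -46, -58.
3rd diffs: -12, -12, -12 (constant).
Newton forward-difference form: g_k = 3 + (-6)·C(k-1,1) + (-22)·C(k-1,2) + (-12)·C(k-1,3).
At k = 17: k-1 = 16, so g_{17} = 3 - 96 - 2640 - 6720 = -9453.

-9453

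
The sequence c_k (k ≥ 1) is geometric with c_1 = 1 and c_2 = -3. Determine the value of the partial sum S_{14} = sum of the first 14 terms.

-1195742

Common ratio r = -3.
c_k = 1·(-3)^(k-1).
S = 1·((-3)^14 - 1)/(-3 - 1) = 1·(4782969 - 1)/(-4) = -1195742.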